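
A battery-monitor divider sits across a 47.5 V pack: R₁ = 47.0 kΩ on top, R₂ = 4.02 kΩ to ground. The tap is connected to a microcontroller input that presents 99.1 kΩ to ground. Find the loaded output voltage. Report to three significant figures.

V_out ≈ 3.61 V

The load sits in parallel with R₂: R₂‖R_L = (4.02 × 99.1) / (4.02 + 99.1) = 3.863 kΩ.
V_out = 47.5 × 3.863 / (47.0 + 3.863) = 47.5 × 3.863/50.86 = 3.61 V.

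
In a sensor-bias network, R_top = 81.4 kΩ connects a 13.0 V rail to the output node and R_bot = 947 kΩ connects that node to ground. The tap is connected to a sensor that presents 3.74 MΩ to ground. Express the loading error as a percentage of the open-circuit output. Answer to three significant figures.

The divider's output (Thévenin) resistance is R_top‖R_bot = 74.96 kΩ.
Fractional drop under load = R_th/(R_th + R_L) = 74.96 / (74.96 + 3740) = 0.01965.
So the output falls by 1.96 %.

1.96 %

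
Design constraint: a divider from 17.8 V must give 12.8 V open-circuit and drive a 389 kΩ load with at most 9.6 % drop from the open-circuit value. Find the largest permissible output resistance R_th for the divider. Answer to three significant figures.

Loading drop = R_th/(R_th + R_L) ≤ 0.0960, so R_th ≤ R_L · ε/(1−ε) = 389 kΩ × 0.0960/0.9040 = 41.3 kΩ.

R_th ≤ 41.3 kΩ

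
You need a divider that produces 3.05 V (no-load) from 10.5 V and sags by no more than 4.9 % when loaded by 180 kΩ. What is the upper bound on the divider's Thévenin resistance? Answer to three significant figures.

R_th ≤ 9.27 kΩ

Loading drop = R_th/(R_th + R_L) ≤ 0.0490, so R_th ≤ R_L · ε/(1−ε) = 180 kΩ × 0.0490/0.9510 = 9.27 kΩ.
(Any R1, R2 with R2/(R1+R2) = 0.290 and R1‖R2 ≤ 9.27 kΩ will meet the spec.)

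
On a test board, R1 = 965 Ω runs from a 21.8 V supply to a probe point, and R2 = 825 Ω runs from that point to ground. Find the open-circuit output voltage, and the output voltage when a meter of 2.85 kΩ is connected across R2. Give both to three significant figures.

Unloaded: 10.0 V; loaded: 8.69 V

Open-circuit: V = 21.8 × 825/(965 + 825) = 10.0 V.
With the load, R2 becomes R2‖R_L = 639.8 Ω, so V = 21.8 × 639.8/1605 = 8.69 V.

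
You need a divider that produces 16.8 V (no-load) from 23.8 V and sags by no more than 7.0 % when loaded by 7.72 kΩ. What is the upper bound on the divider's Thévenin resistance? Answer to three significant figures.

R_th ≤ 581 Ω

Loading drop = R_th/(R_th + R_L) ≤ 0.0700, so R_th ≤ R_L · ε/(1−ε) = 7.72 kΩ × 0.0700/0.9300 = 581 Ω.
(Any R1, R2 with R2/(R1+R2) = 0.706 and R1‖R2 ≤ 581 Ω will meet the spec.)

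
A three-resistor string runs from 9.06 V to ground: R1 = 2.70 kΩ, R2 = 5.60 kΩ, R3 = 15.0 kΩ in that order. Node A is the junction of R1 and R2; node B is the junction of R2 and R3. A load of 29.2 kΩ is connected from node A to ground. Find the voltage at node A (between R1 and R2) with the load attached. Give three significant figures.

V ≈ 7.40 V

Below node A the series string R2+R3 = 20.60 kΩ sits in parallel with the 29.2 kΩ load: 12.08 kΩ.
V_A = 9.06 × 12.08/(2.70 + 12.08) = 7.40 V.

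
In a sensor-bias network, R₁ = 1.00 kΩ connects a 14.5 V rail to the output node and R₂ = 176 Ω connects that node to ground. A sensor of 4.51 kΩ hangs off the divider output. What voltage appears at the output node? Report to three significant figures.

The load sits in parallel with R₂: R₂‖R_L = (176 × 4510) / (176 + 4510) = 169.4 Ω.
V_out = 14.5 × 169.4 / (1000 + 169.4) = 14.5 × 169.4/1169 = 2.10 V.

V_out ≈ 2.10 V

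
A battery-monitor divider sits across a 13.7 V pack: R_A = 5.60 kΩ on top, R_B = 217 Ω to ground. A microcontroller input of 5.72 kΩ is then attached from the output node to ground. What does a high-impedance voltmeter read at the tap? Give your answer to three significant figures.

V_out ≈ 0.493 V

The load sits in parallel with R_B: R_B‖R_L = (217 × 5720) / (217 + 5720) = 209.1 Ω.
V_out = 13.7 × 209.1 / (5600 + 209.1) = 13.7 × 209.1/5809 = 0.493 V.
(Unloaded it would have been 0.511 V.)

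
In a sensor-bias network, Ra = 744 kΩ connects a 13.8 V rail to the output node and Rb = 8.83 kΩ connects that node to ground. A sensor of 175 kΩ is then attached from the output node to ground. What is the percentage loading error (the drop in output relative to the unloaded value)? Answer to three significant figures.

4.75 %

The divider's output (Thévenin) resistance is Ra‖Rb = 8.726 kΩ.
Fractional drop under load = R_th/(R_th + R_L) = 8.726 / (8.726 + 175) = 0.04750.
So the output falls by 4.75 %.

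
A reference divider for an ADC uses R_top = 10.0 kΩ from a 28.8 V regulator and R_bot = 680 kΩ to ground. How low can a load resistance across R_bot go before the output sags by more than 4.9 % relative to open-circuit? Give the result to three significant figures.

R_L(min) ≈ 191 kΩ

Output resistance R_th = R_top‖R_bot = (10.0 × 680)/690.0 = 9.855 kΩ.
The fractional drop is R_th/(R_th + R_L); requiring this ≤ 0.0490 gives R_L ≥ R_th(1/0.0490 − 1) = 9.855 × 19.41 = 191 kΩ.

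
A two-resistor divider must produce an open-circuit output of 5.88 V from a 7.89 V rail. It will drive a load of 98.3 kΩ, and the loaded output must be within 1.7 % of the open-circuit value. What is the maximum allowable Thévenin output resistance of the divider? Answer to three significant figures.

R_th ≤ 1.70 kΩ

Loading drop = R_th/(R_th + R_L) ≤ 0.0170, so R_th ≤ R_L · ε/(1−ε) = 98.3 kΩ × 0.0170/0.9830 = 1.70 kΩ.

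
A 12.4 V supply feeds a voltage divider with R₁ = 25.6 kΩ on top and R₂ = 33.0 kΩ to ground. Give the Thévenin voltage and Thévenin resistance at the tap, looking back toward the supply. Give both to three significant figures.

V_th is the open-circuit tap voltage: 12.4 × 33.0/(25.6 + 33.0) = 6.98 V.
With the supply zeroed, R₁ and R₂ appear in parallel from the tap: R_th = R₁‖R₂ = (25.6 × 33.0)/58.60 = 14.4 kΩ.

V_th = 6.98 V, R_th = 14.4 kΩ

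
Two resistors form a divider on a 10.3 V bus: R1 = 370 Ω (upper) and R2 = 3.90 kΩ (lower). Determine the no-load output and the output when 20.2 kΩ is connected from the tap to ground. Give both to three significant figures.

Unloaded: 9.41 V; loaded: 9.25 V

Open-circuit: V = 10.3 × 3900/(370 + 3900) = 9.41 V.
With the load, R2 becomes R2‖R_L = 3269 Ω, so V = 10.3 × 3269/3639 = 9.25 V.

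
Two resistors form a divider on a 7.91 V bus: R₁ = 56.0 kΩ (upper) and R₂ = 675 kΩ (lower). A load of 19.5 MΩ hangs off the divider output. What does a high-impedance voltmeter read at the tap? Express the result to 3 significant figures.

The load sits in parallel with R₂: R₂‖R_L = (675 × 19500) / (675 + 19500) = 652.4 kΩ.
V_out = 7.91 × 652.4 / (56.0 + 652.4) = 7.91 × 652.4/708.4 = 7.28 V.

V_out ≈ 7.28 V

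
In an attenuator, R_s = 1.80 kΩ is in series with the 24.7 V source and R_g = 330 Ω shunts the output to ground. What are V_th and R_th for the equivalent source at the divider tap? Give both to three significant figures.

V_th = 3.83 V, R_th = 279 Ω

V_th is the open-circuit tap voltage: 24.7 × 330/(1800 + 330) = 3.83 V.
With the supply zeroed, R_s and R_g appear in parallel from the tap: R_th = R_s‖R_g = (1800 × 330)/2130 = 279 Ω.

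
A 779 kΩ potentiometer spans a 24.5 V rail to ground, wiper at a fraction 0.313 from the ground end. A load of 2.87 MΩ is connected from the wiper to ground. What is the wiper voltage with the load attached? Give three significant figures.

The wiper splits the pot into (1−α)R = 535.2 kΩ above and αR = 243.8 kΩ below.
Lower section ‖ load = 224.7 kΩ.
V_wiper = 24.5 × 224.7/(535.2 + 224.7) = 7.25 V.

V ≈ 7.25 V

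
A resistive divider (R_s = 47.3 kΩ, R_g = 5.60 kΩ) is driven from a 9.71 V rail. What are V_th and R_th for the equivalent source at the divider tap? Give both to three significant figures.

V_th = 1.03 V, R_th = 5.01 kΩ

V_th is the open-circuit tap voltage: 9.71 × 5.60/(47.3 + 5.60) = 1.03 V.
With the supply zeroed, R_s and R_g appear in parallel from the tap: R_th = R_s‖R_g = (47.3 × 5.60)/52.90 = 5.01 kΩ.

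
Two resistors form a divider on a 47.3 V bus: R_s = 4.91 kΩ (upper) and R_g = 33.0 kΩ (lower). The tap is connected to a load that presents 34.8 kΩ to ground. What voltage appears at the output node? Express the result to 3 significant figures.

The load sits in parallel with R_g: R_g‖R_L = (33.0 × 34.8) / (33.0 + 34.8) = 16.94 kΩ.
V_out = 47.3 × 16.94 / (4.91 + 16.94) = 47.3 × 16.94/21.85 = 36.7 V.

V_out ≈ 36.7 V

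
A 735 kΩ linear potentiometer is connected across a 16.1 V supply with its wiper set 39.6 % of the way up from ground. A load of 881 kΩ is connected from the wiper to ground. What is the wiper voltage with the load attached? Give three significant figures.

V ≈ 5.32 V

The wiper splits the pot into (1−α)R = 443.9 kΩ above and αR = 291.1 kΩ below.
Lower section ‖ load = 218.8 kΩ.
V_wiper = 16.1 × 218.8/(443.9 + 218.8) = 5.32 V.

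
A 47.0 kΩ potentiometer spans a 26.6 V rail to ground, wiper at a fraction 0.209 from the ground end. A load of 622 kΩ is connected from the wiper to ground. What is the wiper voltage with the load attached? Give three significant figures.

V ≈ 5.49 V

The wiper splits the pot into (1−α)R = 37.18 kΩ above and αR = 9.823 kΩ below.
Lower section ‖ load = 9.670 kΩ.
V_wiper = 26.6 × 9.670/(37.18 + 9.670) = 5.49 V.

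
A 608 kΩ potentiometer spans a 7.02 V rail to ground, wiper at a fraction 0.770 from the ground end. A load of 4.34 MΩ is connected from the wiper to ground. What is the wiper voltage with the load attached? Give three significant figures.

The wiper splits the pot into (1−α)R = 139.8 kΩ above and αR = 468.2 kΩ below.
Lower section ‖ load = 422.6 kΩ.
V_wiper = 7.02 × 422.6/(139.8 + 422.6) = 5.27 V.

V ≈ 5.27 V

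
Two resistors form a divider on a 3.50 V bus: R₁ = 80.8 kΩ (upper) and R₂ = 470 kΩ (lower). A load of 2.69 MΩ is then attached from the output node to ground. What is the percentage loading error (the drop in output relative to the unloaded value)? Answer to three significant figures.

2.50 %

The divider's output (Thévenin) resistance is R₁‖R₂ = 68.95 kΩ.
Fractional drop under load = R_th/(R_th + R_L) = 68.95 / (68.95 + 2690) = 0.02499.
So the output falls by 2.50 %.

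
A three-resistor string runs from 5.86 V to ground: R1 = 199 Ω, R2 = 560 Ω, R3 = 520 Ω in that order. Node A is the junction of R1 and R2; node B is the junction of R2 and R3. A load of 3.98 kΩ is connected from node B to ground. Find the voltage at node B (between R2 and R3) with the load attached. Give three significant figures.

At node B, R3 is in parallel with the load: R3‖R_L = 459.9 Ω.
Below node A the resistance is R2 + (R3‖R_L) = 1020 Ω, so V_A = 5.86 × 1020/1219 = 4.903 V.
Then V_B = V_A × (R3‖R_L)/(R2 + R3‖R_L) = 4.903 × 459.9/1020 = 2.21 V.

V ≈ 2.21 V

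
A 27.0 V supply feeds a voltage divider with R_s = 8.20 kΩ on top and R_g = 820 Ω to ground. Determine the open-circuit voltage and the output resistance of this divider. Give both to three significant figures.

V_th is the open-circuit tap voltage: 27.0 × 820/(8200 + 820) = 2.45 V.
With the supply zeroed, R_s and R_g appear in parallel from the tap: R_th = R_s‖R_g = (8200 × 820)/9020 = 745 Ω.

V_th = 2.45 V, R_th = 745 Ω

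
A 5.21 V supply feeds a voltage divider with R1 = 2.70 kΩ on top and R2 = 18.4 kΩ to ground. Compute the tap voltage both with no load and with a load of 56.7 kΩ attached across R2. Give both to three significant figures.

Open-circuit: V = 5.21 × 18.4/(2.70 + 18.4) = 4.54 V.
With the load, R2 becomes R2‖R_L = 13.89 kΩ, so V = 5.21 × 13.89/16.59 = 4.36 V.

Unloaded: 4.54 V; loaded: 4.36 V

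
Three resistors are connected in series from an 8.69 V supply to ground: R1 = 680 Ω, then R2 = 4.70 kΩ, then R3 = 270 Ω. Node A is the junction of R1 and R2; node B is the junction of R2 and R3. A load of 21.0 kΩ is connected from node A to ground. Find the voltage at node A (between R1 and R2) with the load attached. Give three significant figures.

Below node A the series string R2+R3 = 4970 Ω sits in parallel with the 21000 Ω load: 4019 Ω.
V_A = 8.69 × 4019/(680 + 4019) = 7.43 V.

V ≈ 7.43 V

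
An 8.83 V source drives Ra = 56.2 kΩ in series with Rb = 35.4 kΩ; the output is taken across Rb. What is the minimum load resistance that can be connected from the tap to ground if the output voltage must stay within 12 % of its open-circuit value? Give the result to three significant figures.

R_L(min) ≈ 159 kΩ

Output resistance R_th = Ra‖Rb = (56.2 × 35.4)/91.60 = 21.72 kΩ.
The fractional drop is R_th/(R_th + R_L); requiring this ≤ 0.120 gives R_L ≥ R_th(1/0.120 − 1) = 21.72 × 7.333 = 159 kΩ.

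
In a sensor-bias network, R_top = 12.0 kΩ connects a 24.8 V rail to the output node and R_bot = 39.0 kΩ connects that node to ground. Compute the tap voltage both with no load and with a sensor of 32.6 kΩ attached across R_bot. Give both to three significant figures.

Open-circuit: V = 24.8 × 39.0/(12.0 + 39.0) = 19.0 V.
With the load, R_bot becomes R_bot‖R_L = 17.76 kΩ, so V = 24.8 × 17.76/29.76 = 14.8 V.

Unloaded: 19.0 V; loaded: 14.8 V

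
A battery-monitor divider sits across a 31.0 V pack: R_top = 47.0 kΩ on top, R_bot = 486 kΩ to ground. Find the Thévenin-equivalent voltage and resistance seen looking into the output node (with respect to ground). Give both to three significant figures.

V_th is the open-circuit tap voltage: 31.0 × 486/(47.0 + 486) = 28.3 V.
With the supply zeroed, R_top and R_bot appear in parallel from the tap: R_th = R_top‖R_bot = (47.0 × 486)/533.0 = 42.9 kΩ.

V_th = 28.3 V, R_th = 42.9 kΩ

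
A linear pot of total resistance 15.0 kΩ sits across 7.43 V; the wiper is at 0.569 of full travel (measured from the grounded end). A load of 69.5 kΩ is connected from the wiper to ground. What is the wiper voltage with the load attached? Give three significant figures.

The wiper splits the pot into (1−α)R = 6.465 kΩ above and αR = 8.535 kΩ below.
Lower section ‖ load = 7.601 kΩ.
V_wiper = 7.43 × 7.601/(6.465 + 7.601) = 4.02 V.

V ≈ 4.02 V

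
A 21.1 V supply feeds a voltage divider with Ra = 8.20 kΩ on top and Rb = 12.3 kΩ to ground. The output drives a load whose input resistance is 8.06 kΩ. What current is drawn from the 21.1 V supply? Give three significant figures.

Rb‖R_L = 4.869 kΩ, so the source sees Ra + Rb‖R_L = 13.07 kΩ.
I = 21.1 V / 13.07 kΩ = 1.61 mA.

I ≈ 1.61 mA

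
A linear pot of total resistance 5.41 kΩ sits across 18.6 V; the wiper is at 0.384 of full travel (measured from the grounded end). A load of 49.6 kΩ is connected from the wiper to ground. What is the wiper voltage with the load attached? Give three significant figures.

The wiper splits the pot into (1−α)R = 3.333 kΩ above and αR = 2.077 kΩ below.
Lower section ‖ load = 1.994 kΩ.
V_wiper = 18.6 × 1.994/(3.333 + 1.994) = 6.96 V.

V ≈ 6.96 V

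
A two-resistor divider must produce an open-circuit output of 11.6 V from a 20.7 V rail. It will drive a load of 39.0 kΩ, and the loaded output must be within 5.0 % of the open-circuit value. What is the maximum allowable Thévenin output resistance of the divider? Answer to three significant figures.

Loading drop = R_th/(R_th + R_L) ≤ 0.0500, so R_th ≤ R_L · ε/(1−ε) = 39.0 kΩ × 0.0500/0.9500 = 2.05 kΩ.
(Any R1, R2 with R2/(R1+R2) = 0.560 and R1‖R2 ≤ 2.05 kΩ will meet the spec.)

R_th ≤ 2.05 kΩ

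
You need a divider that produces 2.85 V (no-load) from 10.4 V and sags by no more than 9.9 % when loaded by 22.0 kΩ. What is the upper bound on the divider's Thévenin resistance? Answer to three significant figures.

Loading drop = R_th/(R_th + R_L) ≤ 0.0990, so R_th ≤ R_L · ε/(1−ε) = 22.0 kΩ × 0.0990/0.9010 = 2.42 kΩ.
(Any R1, R2 with R2/(R1+R2) = 0.274 and R1‖R2 ≤ 2.42 kΩ will meet the spec.)

R_th ≤ 2.42 kΩ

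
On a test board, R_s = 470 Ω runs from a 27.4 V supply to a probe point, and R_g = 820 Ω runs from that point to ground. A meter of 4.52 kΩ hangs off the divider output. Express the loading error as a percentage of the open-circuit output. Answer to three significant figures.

6.20 %

The divider's output (Thévenin) resistance is R_s‖R_g = 298.8 Ω.
Fractional drop under load = R_th/(R_th + R_L) = 298.8 / (298.8 + 4520) = 0.06200.
So the output falls by 6.20 %.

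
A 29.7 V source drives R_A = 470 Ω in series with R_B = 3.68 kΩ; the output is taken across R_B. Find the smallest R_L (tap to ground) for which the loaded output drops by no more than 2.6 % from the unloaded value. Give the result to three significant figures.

R_L(min) ≈ 15.6 kΩ

Output resistance R_th = R_A‖R_B = (470 × 3680)/4150 = 416.8 Ω.
The fractional drop is R_th/(R_th + R_L); requiring this ≤ 0.0260 gives R_L ≥ R_th(1/0.0260 − 1) = 416.8 × 37.46 = 15.6 kΩ.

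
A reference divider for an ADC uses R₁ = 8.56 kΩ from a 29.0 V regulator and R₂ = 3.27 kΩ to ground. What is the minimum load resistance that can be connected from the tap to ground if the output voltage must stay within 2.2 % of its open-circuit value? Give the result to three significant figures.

R_L(min) ≈ 105 kΩ

Output resistance R_th = R₁‖R₂ = (8.56 × 3.27)/11.83 = 2.366 kΩ.
The fractional drop is R_th/(R_th + R_L); requiring this ≤ 0.0220 gives R_L ≥ R_th(1/0.0220 − 1) = 2.366 × 44.45 = 105 kΩ.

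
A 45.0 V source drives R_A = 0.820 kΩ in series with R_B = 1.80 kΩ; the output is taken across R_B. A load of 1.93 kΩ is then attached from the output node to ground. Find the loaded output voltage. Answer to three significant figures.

The load sits in parallel with R_B: R_B‖R_L = (1800 × 1930) / (1800 + 1930) = 931.4 Ω.
V_out = 45.0 × 931.4 / (820 + 931.4) = 45.0 × 931.4/1751 = 23.9 V.
(Unloaded it would have been 30.9 V.)

V_out ≈ 23.9 V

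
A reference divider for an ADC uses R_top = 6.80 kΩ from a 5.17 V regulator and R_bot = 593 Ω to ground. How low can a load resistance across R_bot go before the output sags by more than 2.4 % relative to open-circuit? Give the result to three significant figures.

R_L(min) ≈ 22.2 kΩ

Output resistance R_th = R_top‖R_bot = (6800 × 593)/7393 = 545.4 Ω.
The fractional drop is R_th/(R_th + R_L); requiring this ≤ 0.0240 gives R_L ≥ R_th(1/0.0240 − 1) = 545.4 × 40.67 = 22.2 kΩ.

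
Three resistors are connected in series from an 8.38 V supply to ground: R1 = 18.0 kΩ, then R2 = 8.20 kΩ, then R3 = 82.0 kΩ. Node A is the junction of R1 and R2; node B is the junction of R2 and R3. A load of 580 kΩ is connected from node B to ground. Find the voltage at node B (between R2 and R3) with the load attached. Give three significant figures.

At node B, R3 is in parallel with the load: R3‖R_L = 71.84 kΩ.
Below node A the resistance is R2 + (R3‖R_L) = 80.04 kΩ, so V_A = 8.38 × 80.04/98.04 = 6.841 V.
Then V_B = V_A × (R3‖R_L)/(R2 + R3‖R_L) = 6.841 × 71.84/80.04 = 6.14 V.

V ≈ 6.14 V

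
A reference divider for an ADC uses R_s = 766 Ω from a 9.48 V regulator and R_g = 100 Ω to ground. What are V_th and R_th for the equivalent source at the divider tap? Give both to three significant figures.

V_th is the open-circuit tap voltage: 9.48 × 100/(766 + 100) = 1.09 V.
With the supply zeroed, R_s and R_g appear in parallel from the tap: R_th = R_s‖R_g = (766 × 100)/866.0 = 88.5 Ω.

V_th = 1.09 V, R_th = 88.5 Ω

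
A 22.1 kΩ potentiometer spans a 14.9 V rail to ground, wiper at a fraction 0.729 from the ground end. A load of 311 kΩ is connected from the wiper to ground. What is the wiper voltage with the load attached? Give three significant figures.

V ≈ 10.7 V

The wiper splits the pot into (1−α)R = 5.989 kΩ above and αR = 16.11 kΩ below.
Lower section ‖ load = 15.32 kΩ.
V_wiper = 14.9 × 15.32/(5.989 + 15.32) = 10.7 V.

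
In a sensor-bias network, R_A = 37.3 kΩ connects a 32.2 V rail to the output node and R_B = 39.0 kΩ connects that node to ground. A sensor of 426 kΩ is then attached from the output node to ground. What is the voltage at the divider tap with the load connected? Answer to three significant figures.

The load sits in parallel with R_B: R_B‖R_L = (39.0 × 426) / (39.0 + 426) = 35.73 kΩ.
V_out = 32.2 × 35.73 / (37.3 + 35.73) = 32.2 × 35.73/73.03 = 15.8 V.

V_out ≈ 15.8 V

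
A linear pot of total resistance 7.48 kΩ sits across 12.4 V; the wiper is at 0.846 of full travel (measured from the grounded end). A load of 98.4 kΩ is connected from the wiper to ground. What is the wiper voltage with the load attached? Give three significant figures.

The wiper splits the pot into (1−α)R = 1.152 kΩ above and αR = 6.328 kΩ below.
Lower section ‖ load = 5.946 kΩ.
V_wiper = 12.4 × 5.946/(1.152 + 5.946) = 10.4 V.

V ≈ 10.4 V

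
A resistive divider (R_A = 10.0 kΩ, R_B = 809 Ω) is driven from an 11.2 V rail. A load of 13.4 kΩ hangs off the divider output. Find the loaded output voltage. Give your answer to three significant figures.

V_out ≈ 0.794 V

The load sits in parallel with R_B: R_B‖R_L = (809 × 13400) / (809 + 13400) = 762.9 Ω.
V_out = 11.2 × 762.9 / (10000 + 762.9) = 11.2 × 762.9/10760 = 0.794 V.
(Unloaded it would have been 0.838 V.)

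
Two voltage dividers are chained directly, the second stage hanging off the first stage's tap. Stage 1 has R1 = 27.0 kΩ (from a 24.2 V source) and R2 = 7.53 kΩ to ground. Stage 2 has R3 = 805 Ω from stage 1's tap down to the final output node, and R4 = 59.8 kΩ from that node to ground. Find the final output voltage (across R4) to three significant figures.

Stage 2 presents R3+R4 = 60600 Ω as a load on stage 1's tap.
Stage 1's lower leg becomes R2‖(R3+R4) = 6698 Ω, so V_mid = 24.2 × 6698/33700 = 4.810 V.
Stage 2 is itself unloaded: V_out = V_mid × R4/(R3+R4) = 4.810 × 59800/60600 = 4.75 V.

V_out ≈ 4.75 V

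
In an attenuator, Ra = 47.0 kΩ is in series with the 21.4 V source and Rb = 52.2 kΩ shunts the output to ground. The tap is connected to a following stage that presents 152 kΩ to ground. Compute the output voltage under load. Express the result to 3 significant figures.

The load sits in parallel with Rb: Rb‖R_L = (52.2 × 152) / (52.2 + 152) = 38.86 kΩ.
V_out = 21.4 × 38.86 / (47.0 + 38.86) = 21.4 × 38.86/85.86 = 9.69 V.
(Unloaded it would have been 11.3 V.)

V_out ≈ 9.69 V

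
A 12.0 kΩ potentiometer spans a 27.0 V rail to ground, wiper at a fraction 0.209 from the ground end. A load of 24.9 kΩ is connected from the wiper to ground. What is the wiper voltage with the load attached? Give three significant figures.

V ≈ 5.23 V

The wiper splits the pot into (1−α)R = 9.492 kΩ above and αR = 2.508 kΩ below.
Lower section ‖ load = 2.279 kΩ.
V_wiper = 27.0 × 2.279/(9.492 + 2.279) = 5.23 V.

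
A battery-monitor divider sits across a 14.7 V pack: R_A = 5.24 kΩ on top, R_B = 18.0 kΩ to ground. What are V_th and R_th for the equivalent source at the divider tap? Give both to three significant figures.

V_th is the open-circuit tap voltage: 14.7 × 18.0/(5.24 + 18.0) = 11.4 V.
With the supply zeroed, R_A and R_B appear in parallel from the tap: R_th = R_A‖R_B = (5.24 × 18.0)/23.24 = 4.06 kΩ.

V_th = 11.4 V, R_th = 4.06 kΩ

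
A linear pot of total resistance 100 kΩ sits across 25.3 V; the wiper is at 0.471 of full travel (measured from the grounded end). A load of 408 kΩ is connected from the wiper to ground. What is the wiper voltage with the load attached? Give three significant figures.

V ≈ 11.2 V

The wiper splits the pot into (1−α)R = 52.90 kΩ above and αR = 47.10 kΩ below.
Lower section ‖ load = 42.23 kΩ.
V_wiper = 25.3 × 42.23/(52.90 + 42.23) = 11.2 V.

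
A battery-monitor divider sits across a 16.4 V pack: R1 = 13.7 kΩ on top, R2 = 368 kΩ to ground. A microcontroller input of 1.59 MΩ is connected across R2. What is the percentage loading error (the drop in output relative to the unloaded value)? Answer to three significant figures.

0.824 %

The divider's output (Thévenin) resistance is R1‖R2 = 13.21 kΩ.
Fractional drop under load = R_th/(R_th + R_L) = 13.21 / (13.21 + 1590) = 0.008239.
So the output falls by 0.824 %.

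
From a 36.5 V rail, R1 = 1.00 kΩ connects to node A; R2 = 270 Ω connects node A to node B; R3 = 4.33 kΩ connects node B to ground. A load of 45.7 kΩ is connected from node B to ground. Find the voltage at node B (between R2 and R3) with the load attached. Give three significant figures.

At node B, R3 is in parallel with the load: R3‖R_L = 3955 Ω.
Below node A the resistance is R2 + (R3‖R_L) = 4225 Ω, so V_A = 36.5 × 4225/5225 = 29.51 V.
Then V_B = V_A × (R3‖R_L)/(R2 + R3‖R_L) = 29.51 × 3955/4225 = 27.6 V.

V ≈ 27.6 V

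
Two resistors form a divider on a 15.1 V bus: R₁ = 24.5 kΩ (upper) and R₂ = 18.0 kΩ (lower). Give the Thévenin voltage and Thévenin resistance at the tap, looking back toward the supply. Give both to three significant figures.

V_th is the open-circuit tap voltage: 15.1 × 18.0/(24.5 + 18.0) = 6.40 V.
With the supply zeroed, R₁ and R₂ appear in parallel from the tap: R_th = R₁‖R₂ = (24.5 × 18.0)/42.50 = 10.4 kΩ.

V_th = 6.40 V, R_th = 10.4 kΩ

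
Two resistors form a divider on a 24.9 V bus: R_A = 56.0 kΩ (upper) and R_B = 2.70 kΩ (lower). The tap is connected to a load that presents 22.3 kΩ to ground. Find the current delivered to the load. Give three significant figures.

I_L ≈ 0.0460 mA

R_B‖R_L = 2.408 kΩ; V_out = 24.9 × 2.408/58.41 = 1.027 V.
I_L = V_out / R_L = 1.027 / 22.3 kΩ = 0.0460 mA.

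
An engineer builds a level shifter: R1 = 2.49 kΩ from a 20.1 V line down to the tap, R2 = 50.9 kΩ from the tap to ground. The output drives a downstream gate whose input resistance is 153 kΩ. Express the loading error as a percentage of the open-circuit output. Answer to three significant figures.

1.53 %

The divider's output (Thévenin) resistance is R1‖R2 = 2.374 kΩ.
Fractional drop under load = R_th/(R_th + R_L) = 2.374 / (2.374 + 153) = 0.01528.
So the output falls by 1.53 %.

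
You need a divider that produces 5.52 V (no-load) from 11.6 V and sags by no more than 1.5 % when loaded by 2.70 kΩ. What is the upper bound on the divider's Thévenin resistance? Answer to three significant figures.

R_th ≤ 41.1 Ω

Loading drop = R_th/(R_th + R_L) ≤ 0.0150, so R_th ≤ R_L · ε/(1−ε) = 2.70 kΩ × 0.0150/0.9850 = 41.1 Ω.
(Any R1, R2 with R2/(R1+R2) = 0.476 and R1‖R2 ≤ 41.1 Ω will meet the spec.)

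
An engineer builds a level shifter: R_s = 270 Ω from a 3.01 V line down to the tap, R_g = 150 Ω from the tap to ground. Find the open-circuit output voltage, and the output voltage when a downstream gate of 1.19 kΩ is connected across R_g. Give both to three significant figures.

Unloaded: 1.07 V; loaded: 0.994 V

Open-circuit: V = 3.01 × 150/(270 + 150) = 1.07 V.
With the load, R_g becomes R_g‖R_L = 133.2 Ω, so V = 3.01 × 133.2/403.2 = 0.994 V.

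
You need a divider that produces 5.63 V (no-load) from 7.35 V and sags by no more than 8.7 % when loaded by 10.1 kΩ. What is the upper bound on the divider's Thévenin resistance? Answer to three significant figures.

R_th ≤ 962 Ω

Loading drop = R_th/(R_th + R_L) ≤ 0.0870, so R_th ≤ R_L · ε/(1−ε) = 10.1 kΩ × 0.0870/0.9130 = 962 Ω.
(Any R1, R2 with R2/(R1+R2) = 0.766 and R1‖R2 ≤ 962 Ω will meet the spec.)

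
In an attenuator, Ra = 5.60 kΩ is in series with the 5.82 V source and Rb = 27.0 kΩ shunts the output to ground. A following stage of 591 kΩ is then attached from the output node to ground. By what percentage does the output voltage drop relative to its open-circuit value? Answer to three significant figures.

The divider's output (Thévenin) resistance is Ra‖Rb = 4.638 kΩ.
Fractional drop under load = R_th/(R_th + R_L) = 4.638 / (4.638 + 591) = 0.007787.
So the output falls by 0.779 %.

0.779 %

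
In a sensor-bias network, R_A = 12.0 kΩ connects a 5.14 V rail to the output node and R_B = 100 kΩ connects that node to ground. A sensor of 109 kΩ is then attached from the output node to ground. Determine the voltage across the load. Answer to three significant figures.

V_out ≈ 4.18 V

The load sits in parallel with R_B: R_B‖R_L = (100 × 109) / (100 + 109) = 52.15 kΩ.
V_out = 5.14 × 52.15 / (12.0 + 52.15) = 5.14 × 52.15/64.15 = 4.18 V.
(Unloaded it would have been 4.59 V.)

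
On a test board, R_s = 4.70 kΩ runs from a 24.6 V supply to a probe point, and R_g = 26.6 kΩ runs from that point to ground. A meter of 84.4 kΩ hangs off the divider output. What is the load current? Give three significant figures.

R_g‖R_L = 20.23 kΩ; V_out = 24.6 × 20.23/24.93 = 19.96 V.
I_L = V_out / R_L = 19.96 / 84.4 kΩ = 0.237 mA.

I_L ≈ 0.237 mA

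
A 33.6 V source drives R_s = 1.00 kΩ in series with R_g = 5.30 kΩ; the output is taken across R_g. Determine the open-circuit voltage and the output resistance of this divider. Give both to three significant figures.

V_th is the open-circuit tap voltage: 33.6 × 5.30/(1.00 + 5.30) = 28.3 V.
With the supply zeroed, R_s and R_g appear in parallel from the tap: R_th = R_s‖R_g = (1.00 × 5.30)/6.300 = 841 Ω.

V_th = 28.3 V, R_th = 841 Ω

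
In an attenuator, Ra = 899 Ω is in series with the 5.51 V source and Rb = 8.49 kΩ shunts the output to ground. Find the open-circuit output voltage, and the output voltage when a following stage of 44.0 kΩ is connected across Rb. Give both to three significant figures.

Open-circuit: V = 5.51 × 8490/(899 + 8490) = 4.98 V.
With the load, Rb becomes Rb‖R_L = 7117 Ω, so V = 5.51 × 7117/8016 = 4.89 V.

Unloaded: 4.98 V; loaded: 4.89 V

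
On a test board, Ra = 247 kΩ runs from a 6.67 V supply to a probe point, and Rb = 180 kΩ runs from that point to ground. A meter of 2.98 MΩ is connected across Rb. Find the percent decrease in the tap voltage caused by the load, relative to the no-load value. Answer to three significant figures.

The divider's output (Thévenin) resistance is Ra‖Rb = 104.1 kΩ.
Fractional drop under load = R_th/(R_th + R_L) = 104.1 / (104.1 + 2980) = 0.03376.
So the output falls by 3.38 %.

3.38 %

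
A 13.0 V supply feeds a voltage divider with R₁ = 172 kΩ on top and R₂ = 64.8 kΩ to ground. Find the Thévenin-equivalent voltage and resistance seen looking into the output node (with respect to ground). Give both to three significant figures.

V_th is the open-circuit tap voltage: 13.0 × 64.8/(172 + 64.8) = 3.56 V.
With the supply zeroed, R₁ and R₂ appear in parallel from the tap: R_th = R₁‖R₂ = (172 × 64.8)/236.8 = 47.1 kΩ.

V_th = 3.56 V, R_th = 47.1 kΩ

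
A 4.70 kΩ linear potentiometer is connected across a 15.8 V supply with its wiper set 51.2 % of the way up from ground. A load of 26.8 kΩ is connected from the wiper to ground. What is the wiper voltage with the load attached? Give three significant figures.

The wiper splits the pot into (1−α)R = 2.294 kΩ above and αR = 2.406 kΩ below.
Lower section ‖ load = 2.208 kΩ.
V_wiper = 15.8 × 2.208/(2.294 + 2.208) = 7.75 V.

V ≈ 7.75 V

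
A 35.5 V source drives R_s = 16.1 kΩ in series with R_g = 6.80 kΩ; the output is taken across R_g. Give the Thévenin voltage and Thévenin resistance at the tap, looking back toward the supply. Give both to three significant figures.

V_th is the open-circuit tap voltage: 35.5 × 6.80/(16.1 + 6.80) = 10.5 V.
With the supply zeroed, R_s and R_g appear in parallel from the tap: R_th = R_s‖R_g = (16.1 × 6.80)/22.90 = 4.78 kΩ.

V_th = 10.5 V, R_th = 4.78 kΩ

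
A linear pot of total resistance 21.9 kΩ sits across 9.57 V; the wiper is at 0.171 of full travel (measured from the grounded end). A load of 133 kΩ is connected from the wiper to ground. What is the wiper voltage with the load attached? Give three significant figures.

V ≈ 1.60 V

The wiper splits the pot into (1−α)R = 18.16 kΩ above and αR = 3.745 kΩ below.
Lower section ‖ load = 3.642 kΩ.
V_wiper = 9.57 × 3.642/(18.16 + 3.642) = 1.60 V.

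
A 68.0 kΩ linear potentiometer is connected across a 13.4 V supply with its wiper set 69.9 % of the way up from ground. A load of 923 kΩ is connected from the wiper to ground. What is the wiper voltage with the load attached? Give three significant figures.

The wiper splits the pot into (1−α)R = 20.47 kΩ above and αR = 47.53 kΩ below.
Lower section ‖ load = 45.20 kΩ.
V_wiper = 13.4 × 45.20/(20.47 + 45.20) = 9.22 V.

V ≈ 9.22 V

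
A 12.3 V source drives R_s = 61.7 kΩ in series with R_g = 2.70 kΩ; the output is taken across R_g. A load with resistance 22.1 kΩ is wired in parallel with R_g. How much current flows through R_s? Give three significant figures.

I ≈ 0.192 mA

R_g‖R_L = 2.406 kΩ, so the source sees R_s + R_g‖R_L = 64.11 kΩ.
I = 12.3 V / 64.11 kΩ = 0.192 mA.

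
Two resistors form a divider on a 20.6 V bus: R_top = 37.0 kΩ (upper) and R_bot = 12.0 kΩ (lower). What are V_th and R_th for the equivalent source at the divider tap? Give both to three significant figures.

V_th is the open-circuit tap voltage: 20.6 × 12.0/(37.0 + 12.0) = 5.04 V.
With the supply zeroed, R_top and R_bot appear in parallel from the tap: R_th = R_top‖R_bot = (37.0 × 12.0)/49.00 = 9.06 kΩ.

V_th = 5.04 V, R_th = 9.06 kΩ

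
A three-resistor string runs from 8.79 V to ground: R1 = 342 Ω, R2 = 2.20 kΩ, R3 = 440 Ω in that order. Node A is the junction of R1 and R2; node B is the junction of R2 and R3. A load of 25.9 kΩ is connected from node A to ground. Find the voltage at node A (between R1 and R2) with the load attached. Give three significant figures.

V ≈ 7.69 V

Below node A the series string R2+R3 = 2640 Ω sits in parallel with the 25900 Ω load: 2396 Ω.
V_A = 8.79 × 2396/(342 + 2396) = 7.69 V.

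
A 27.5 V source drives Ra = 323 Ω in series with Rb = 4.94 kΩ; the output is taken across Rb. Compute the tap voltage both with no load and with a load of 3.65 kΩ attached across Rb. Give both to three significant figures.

Open-circuit: V = 27.5 × 4940/(323 + 4940) = 25.8 V.
With the load, Rb becomes Rb‖R_L = 2099 Ω, so V = 27.5 × 2099/2422 = 23.8 V.

Unloaded: 25.8 V; loaded: 23.8 V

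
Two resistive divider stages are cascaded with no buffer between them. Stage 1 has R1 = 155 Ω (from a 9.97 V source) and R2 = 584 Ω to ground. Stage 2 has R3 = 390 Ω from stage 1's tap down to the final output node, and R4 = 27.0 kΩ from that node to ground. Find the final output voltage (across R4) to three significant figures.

V_out ≈ 7.73 V

Stage 2 presents R3+R4 = 27390 Ω as a load on stage 1's tap.
Stage 1's lower leg becomes R2‖(R3+R4) = 571.8 Ω, so V_mid = 9.97 × 571.8/726.8 = 7.844 V.
Stage 2 is itself unloaded: V_out = V_mid × R4/(R3+R4) = 7.844 × 27000/27390 = 7.73 V.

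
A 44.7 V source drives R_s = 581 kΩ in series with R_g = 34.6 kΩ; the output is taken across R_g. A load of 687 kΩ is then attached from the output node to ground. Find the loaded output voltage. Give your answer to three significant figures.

The load sits in parallel with R_g: R_g‖R_L = (34.6 × 687) / (34.6 + 687) = 32.94 kΩ.
V_out = 44.7 × 32.94 / (581 + 32.94) = 44.7 × 32.94/613.9 = 2.40 V.
(Unloaded it would have been 2.51 V.)

V_out ≈ 2.40 V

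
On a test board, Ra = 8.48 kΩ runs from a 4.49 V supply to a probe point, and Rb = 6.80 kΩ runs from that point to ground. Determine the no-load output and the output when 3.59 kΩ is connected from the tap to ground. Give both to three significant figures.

Open-circuit: V = 4.49 × 6.80/(8.48 + 6.80) = 2.00 V.
With the load, Rb becomes Rb‖R_L = 2.350 kΩ, so V = 4.49 × 2.350/10.83 = 0.974 V.

Unloaded: 2.00 V; loaded: 0.974 V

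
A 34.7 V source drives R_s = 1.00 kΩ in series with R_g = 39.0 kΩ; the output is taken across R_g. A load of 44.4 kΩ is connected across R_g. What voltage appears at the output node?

The load sits in parallel with R_g: R_g‖R_L = (39.0 × 44.4) / (39.0 + 44.4) = 20.76 kΩ.
V_out = 34.7 × 20.76 / (1.00 + 20.76) = 34.7 × 20.76/21.76 = 33.1 V.

V_out ≈ 33.1 V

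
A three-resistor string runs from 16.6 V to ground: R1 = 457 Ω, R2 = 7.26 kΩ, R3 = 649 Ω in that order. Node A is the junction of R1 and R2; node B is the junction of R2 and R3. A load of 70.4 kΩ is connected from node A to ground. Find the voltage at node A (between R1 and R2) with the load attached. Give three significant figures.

V ≈ 15.6 V

Below node A the series string R2+R3 = 7909 Ω sits in parallel with the 70400 Ω load: 7110 Ω.
V_A = 16.6 × 7110/(457 + 7110) = 15.6 V.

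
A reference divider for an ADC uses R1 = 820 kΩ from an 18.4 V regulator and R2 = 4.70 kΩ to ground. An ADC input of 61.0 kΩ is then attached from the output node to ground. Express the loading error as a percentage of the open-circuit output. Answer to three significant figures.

The divider's output (Thévenin) resistance is R1‖R2 = 4.673 kΩ.
Fractional drop under load = R_th/(R_th + R_L) = 4.673 / (4.673 + 61.0) = 0.07116.
So the output falls by 7.12 %.

7.12 %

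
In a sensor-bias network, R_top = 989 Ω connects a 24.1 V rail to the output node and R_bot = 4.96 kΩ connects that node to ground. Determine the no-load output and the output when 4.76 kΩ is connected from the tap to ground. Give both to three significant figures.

Open-circuit: V = 24.1 × 4960/(989 + 4960) = 20.1 V.
With the load, R_bot becomes R_bot‖R_L = 2429 Ω, so V = 24.1 × 2429/3418 = 17.1 V.

Unloaded: 20.1 V; loaded: 17.1 V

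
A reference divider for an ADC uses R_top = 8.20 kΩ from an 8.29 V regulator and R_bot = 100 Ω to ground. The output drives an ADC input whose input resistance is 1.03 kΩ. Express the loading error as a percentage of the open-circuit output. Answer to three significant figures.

8.75 %

The divider's output (Thévenin) resistance is R_top‖R_bot = 98.80 Ω.
Fractional drop under load = R_th/(R_th + R_L) = 98.80 / (98.80 + 1030) = 0.08752.
So the output falls by 8.75 %.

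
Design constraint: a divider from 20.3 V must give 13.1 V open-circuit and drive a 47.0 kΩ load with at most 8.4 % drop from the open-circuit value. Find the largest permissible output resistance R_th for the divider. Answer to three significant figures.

Loading drop = R_th/(R_th + R_L) ≤ 0.0840, so R_th ≤ R_L · ε/(1−ε) = 47.0 kΩ × 0.0840/0.9160 = 4.31 kΩ.
(Any R1, R2 with R2/(R1+R2) = 0.645 and R1‖R2 ≤ 4.31 kΩ will meet the spec.)

R_th ≤ 4.31 kΩ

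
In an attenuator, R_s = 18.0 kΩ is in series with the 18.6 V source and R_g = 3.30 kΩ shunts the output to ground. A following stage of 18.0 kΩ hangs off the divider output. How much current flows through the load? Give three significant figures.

R_g‖R_L = 2.789 kΩ; V_out = 18.6 × 2.789/20.79 = 2.495 V.
I_L = V_out / R_L = 2.495 / 18.0 kΩ = 0.139 mA.

I_L ≈ 0.139 mA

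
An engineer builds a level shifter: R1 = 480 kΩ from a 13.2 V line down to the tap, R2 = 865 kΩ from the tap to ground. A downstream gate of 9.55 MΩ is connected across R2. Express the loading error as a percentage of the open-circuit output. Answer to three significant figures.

The divider's output (Thévenin) resistance is R1‖R2 = 308.7 kΩ.
Fractional drop under load = R_th/(R_th + R_L) = 308.7 / (308.7 + 9550) = 0.03131.
So the output falls by 3.13 %.

3.13 %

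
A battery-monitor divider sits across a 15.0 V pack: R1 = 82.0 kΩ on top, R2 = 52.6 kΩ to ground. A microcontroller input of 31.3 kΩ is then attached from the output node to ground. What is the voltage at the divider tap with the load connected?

V_out ≈ 2.90 V

The load sits in parallel with R2: R2‖R_L = (52.6 × 31.3) / (52.6 + 31.3) = 19.62 kΩ.
V_out = 15.0 × 19.62 / (82.0 + 19.62) = 15.0 × 19.62/101.6 = 2.90 V.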